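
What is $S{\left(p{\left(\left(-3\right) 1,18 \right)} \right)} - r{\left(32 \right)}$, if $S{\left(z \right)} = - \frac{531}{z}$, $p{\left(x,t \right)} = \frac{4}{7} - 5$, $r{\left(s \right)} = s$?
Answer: $\frac{2725}{31} \approx 87.903$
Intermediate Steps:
$p{\left(x,t \right)} = - \frac{31}{7}$ ($p{\left(x,t \right)} = 4 \cdot \frac{1}{7} - 5 = \frac{4}{7} - 5 = - \frac{31}{7}$)
$S{\left(p{\left(\left(-3\right) 1,18 \right)} \right)} - r{\left(32 \right)} = - \frac{531}{- \frac{31}{7}} - 32 = \left(-531\right) \left(- \frac{7}{31}\right) - 32 = \frac{3717}{31} - 32 = \frac{2725}{31}$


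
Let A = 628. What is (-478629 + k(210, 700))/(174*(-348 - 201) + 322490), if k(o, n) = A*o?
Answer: -346749/226964 ≈ -1.5278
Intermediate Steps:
k(o, n) = 628*o
(-478629 + k(210, 700))/(174*(-348 - 201) + 322490) = (-478629 + 628*210)/(174*(-348 - 201) + 322490) = (-478629 + 131880)/(174*(-549) + 322490) = -346749/(-95526 + 322490) = -346749/226964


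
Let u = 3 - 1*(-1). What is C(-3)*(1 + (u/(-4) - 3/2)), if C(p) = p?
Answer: 9/2 ≈ 4.5000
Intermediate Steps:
u = 4 (u = 3 + 1 = 4)
C(-3)*(1 + (u/(-4) - 3/2)) = -3*(1 + (4/(-4) - 3/2)) = -3*(1 + (4*(-¼) - 3*½)) = -3*(1 + (-1 - 3/2)) = -3*(1 - 5/2) = -3*(-3/2) = 9/2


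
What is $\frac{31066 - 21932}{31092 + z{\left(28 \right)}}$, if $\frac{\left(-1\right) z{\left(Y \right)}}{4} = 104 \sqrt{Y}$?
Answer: $\frac{35499291}{120233362} + \frac{474968 \sqrt{7}}{60116681} \approx 0.31616$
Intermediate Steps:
$z{\left(Y \right)} = - 416 \sqrt{Y}$ ($z{\left(Y \right)} = - 4 \cdot 104 \sqrt{Y} = - 416 \sqrt{Y}$)
$\frac{31066 - 21932}{31092 + z{\left(28 \right)}} = \frac{31066 - 21932}{31092 - 416 \sqrt{28}} = \frac{9134}{31092 - 416 \cdot 2 \sqrt{7}} = \frac{9134}{31092 - 832 \sqrt{7}}$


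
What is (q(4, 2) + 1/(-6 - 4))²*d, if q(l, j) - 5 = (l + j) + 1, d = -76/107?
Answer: -269059/2675 ≈ -100.58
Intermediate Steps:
d = -76/107 (d = -76*1/107 = -76/107 ≈ -0.71028)
q(l, j) = 6 + j + l (q(l, j) = 5 + ((l + j) + 1) = 5 + ((j + l) + 1) = 5 + (1 + j + l) = 6 + j + l)
(q(4, 2) + 1/(-6 - 4))²*d = ((6 + 2 + 4) + 1/(-6 - 4))²*(-76/107) = (12 + 1/(-10))²*(-76/107) = (12 - ⅒)²*(-76/107) = (119/10)²*(-76/107) = (14161/100)*(-76/107) = -269059/2675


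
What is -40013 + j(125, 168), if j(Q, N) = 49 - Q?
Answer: -40089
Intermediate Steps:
-40013 + j(125, 168) = -40013 + (49 - 1*125) = -40013 + (49 - 125) = -40013 - 76 = -40089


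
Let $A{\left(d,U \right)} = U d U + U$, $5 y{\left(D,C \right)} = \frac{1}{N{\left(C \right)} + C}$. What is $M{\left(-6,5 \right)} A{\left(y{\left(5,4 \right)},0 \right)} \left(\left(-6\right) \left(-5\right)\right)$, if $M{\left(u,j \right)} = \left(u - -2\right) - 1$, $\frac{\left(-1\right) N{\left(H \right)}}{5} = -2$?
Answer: $0$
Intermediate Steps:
$N{\left(H \right)} = 10$ ($N{\left(H \right)} = \left(-5\right) \left(-2\right) = 10$)
$y{\left(D,C \right)} = \frac{1}{5 \left(10 + C\right)}$
$M{\left(u,j \right)} = 1 + u$ ($M{\left(u,j \right)} = \left(u + 2\right) - 1 = \left(2 + u\right) - 1 = 1 + u$)
$A{\left(d,U \right)} = U + d U^{2}$ ($A{\left(d,U \right)} = d U^{2} + U = U + d U^{2}$)
$M{\left(-6,5 \right)} A{\left(y{\left(5,4 \right)},0 \right)} \left(\left(-6\right) \left(-5\right)\right) = \left(1 - 6\right) 0 \left(1 + 0 \frac{1}{5 \left(10 + 4\right)}\right) \left(\left(-6\right) \left(-5\right)\right) = - 5 \cdot 0 \left(1 + 0 \frac{1}{5 \cdot 14}\right) 30 = - 5 \cdot 0 \left(1 + 0 \cdot \frac{1}{5} \cdot \frac{1}{14}\right) 30 = - 5 \cdot 0 \left(1 + 0 \cdot \frac{1}{70}\right) 30 = - 5 \cdot 0 \left(1 + 0\right) 30 = - 5 \cdot 0 \cdot 1 \cdot 30 = \left(-5\right) 0 \cdot 30 = 0 \cdot 30 = 0$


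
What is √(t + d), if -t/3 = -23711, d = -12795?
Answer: 3*√6482 ≈ 241.53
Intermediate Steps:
t = 71133 (t = -3*(-23711) = 71133)
√(t + d) = √(71133 - 12795) = √58338 = 3*√6482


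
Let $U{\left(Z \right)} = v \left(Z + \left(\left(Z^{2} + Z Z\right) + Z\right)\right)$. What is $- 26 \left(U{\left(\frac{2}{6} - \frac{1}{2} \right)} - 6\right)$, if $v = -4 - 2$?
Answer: $\frac{338}{3} \approx 112.67$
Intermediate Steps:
$v = -6$
$U{\left(Z \right)} = - 12 Z - 12 Z^{2}$ ($U{\left(Z \right)} = - 6 \left(Z + \left(\left(Z^{2} + Z Z\right) + Z\right)\right) = - 6 \left(Z + \left(\left(Z^{2} + Z^{2}\right) + Z\right)\right) = - 6 \left(Z + \left(2 Z^{2} + Z\right)\right) = - 6 \left(Z + \left(Z + 2 Z^{2}\right)\right) = - 6 \left(2 Z + 2 Z^{2}\right) = - 12 Z - 12 Z^{2}$)
$- 26 \left(U{\left(\frac{2}{6} - \frac{1}{2} \right)} - 6\right) = - 26 \left(- 12 \left(\frac{2}{6} - \frac{1}{2}\right) \left(1 + \left(\frac{2}{6} - \frac{1}{2}\right)\right) - 6\right) = - 26 \left(- 12 \left(2 \cdot \frac{1}{6} - \frac{1}{2}\right) \left(1 + \left(2 \cdot \frac{1}{6} - \frac{1}{2}\right)\right) - 6\right) = - 26 \left(- 12 \left(\frac{1}{3} - \frac{1}{2}\right) \left(1 + \left(\frac{1}{3} - \frac{1}{2}\right)\right) - 6\right) = - 26 \left(\left(-12\right) \left(- \frac{1}{6}\right) \left(1 - \frac{1}{6}\right) - 6\right) = - 26 \left(\left(-12\right) \left(- \frac{1}{6}\right) \frac{5}{6} - 6\right) = - 26 \left(\frac{5}{3} - 6\right) = \left(-26\right) \left(- \frac{13}{3}\right) = \frac{338}{3}$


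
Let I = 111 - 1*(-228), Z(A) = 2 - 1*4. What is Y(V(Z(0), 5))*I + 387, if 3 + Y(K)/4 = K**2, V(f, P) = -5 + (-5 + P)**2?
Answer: 30219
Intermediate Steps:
Z(A) = -2 (Z(A) = 2 - 4 = -2)
Y(K) = -12 + 4*K**2
I = 339 (I = 111 + 228 = 339)
Y(V(Z(0), 5))*I + 387 = (-12 + 4*(-5 + (-5 + 5)**2)**2)*339 + 387 = (-12 + 4*(-5 + 0**2)**2)*339 + 387 = (-12 + 4*(-5 + 0)**2)*339 + 387 = (-12 + 4*(-5)**2)*339 + 387 = (-12 + 4*25)*339 + 387 = (-12 + 100)*339 + 387 = 88*339 + 387 = 29832 + 387 = 30219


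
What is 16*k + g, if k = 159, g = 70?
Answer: 2614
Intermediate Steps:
16*k + g = 16*159 + 70 = 2544 + 70 = 2614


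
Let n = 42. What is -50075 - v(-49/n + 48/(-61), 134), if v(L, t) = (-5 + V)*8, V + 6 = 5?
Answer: -50027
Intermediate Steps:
V = -1 (V = -6 + 5 = -1)
v(L, t) = -48 (v(L, t) = (-5 - 1)*8 = -6*8 = -48)
-50075 - v(-49/n + 48/(-61), 134) = -50075 - 1*(-48) = -50075 + 48 = -50027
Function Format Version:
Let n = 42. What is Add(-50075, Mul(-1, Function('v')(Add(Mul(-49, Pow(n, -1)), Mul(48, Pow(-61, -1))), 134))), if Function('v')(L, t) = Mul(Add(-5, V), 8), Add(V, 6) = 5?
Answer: -50027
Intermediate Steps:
V = -1 (V = Add(-6, 5) = -1)
Function('v')(L, t) = -48 (Function('v')(L, t) = Mul(Add(-5, -1), 8) = Mul(-6, 8) = -48)
Add(-50075, Mul(-1, Function('v')(Add(Mul(-49, Pow(n, -1)), Mul(48, Pow(-61, -1))), 134))) = Add(-50075, Mul(-1, -48)) = Add(-50075, 48) = -50027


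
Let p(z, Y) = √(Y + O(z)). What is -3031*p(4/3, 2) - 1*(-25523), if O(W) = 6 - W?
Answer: 25523 - 6062*√15/3 ≈ 17697.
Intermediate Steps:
p(z, Y) = √(6 + Y - z) (p(z, Y) = √(Y + (6 - z)) = √(6 + Y - z))
-3031*p(4/3, 2) - 1*(-25523) = -3031*√(6 + 2 - 4/3) - 1*(-25523) = -3031*√(6 + 2 - 4/3) + 25523 = -6062*√15/3 + 25523 = 25523 - 6062*√15/3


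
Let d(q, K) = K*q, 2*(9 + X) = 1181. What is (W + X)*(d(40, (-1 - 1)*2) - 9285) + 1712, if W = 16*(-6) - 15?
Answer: -8884321/2 ≈ -4.4422e+6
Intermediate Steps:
X = 1163/2 (X = -9 + (1/2)*1181 = -9 + 1181/2 = 1163/2 ≈ 581.50)
W = -111 (W = -96 - 15 = -111)
(W + X)*(d(40, (-1 - 1)*2) - 9285) + 1712 = (-111 + 1163/2)*(((-1 - 1)*2)*40 - 9285) + 1712 = 941*(-2*2*40 - 9285)/2 + 1712 = 941*(-4*40 - 9285)/2 + 1712 = 941*(-160 - 9285)/2 + 1712 = (941/2)*(-9445) + 1712 = -8887745/2 + 1712 = -8884321/2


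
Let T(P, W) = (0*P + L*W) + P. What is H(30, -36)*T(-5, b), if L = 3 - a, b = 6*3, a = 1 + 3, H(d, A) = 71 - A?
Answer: -2461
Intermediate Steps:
a = 4
b = 18
L = -1 (L = 3 - 1*4 = 3 - 4 = -1)
T(P, W) = P - W (T(P, W) = (0*P - W) + P = (0 - W) + P = -W + P = P - W)
H(30, -36)*T(-5, b) = (71 - 1*(-36))*(-5 - 1*18) = (71 + 36)*(-5 - 18) = 107*(-23) = -2461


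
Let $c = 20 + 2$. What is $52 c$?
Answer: $1144$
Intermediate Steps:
$c = 22$
$52 c = 52 \cdot 22 = 1144$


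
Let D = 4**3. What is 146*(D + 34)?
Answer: 14308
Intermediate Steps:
D = 64
146*(D + 34) = 146*(64 + 34) = 146*98 = 14308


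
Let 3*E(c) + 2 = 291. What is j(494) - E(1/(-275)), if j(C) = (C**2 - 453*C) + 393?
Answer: 61652/3 ≈ 20551.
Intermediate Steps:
E(c) = 289/3 (E(c) = -2/3 + (1/3)*291 = -2/3 + 97 = 289/3)
j(C) = 393 + C**2 - 453*C
j(494) - E(1/(-275)) = (393 + 494**2 - 453*494) - 1*289/3 = (393 + 244036 - 223782) - 289/3 = 20647 - 289/3 = 61652/3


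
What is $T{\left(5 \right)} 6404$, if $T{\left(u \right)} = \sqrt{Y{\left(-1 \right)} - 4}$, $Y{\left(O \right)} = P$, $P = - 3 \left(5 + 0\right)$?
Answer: $6404 i \sqrt{19} \approx 27914.0 i$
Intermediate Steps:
$P = -15$ ($P = \left(-3\right) 5 = -15$)
$Y{\left(O \right)} = -15$
$T{\left(u \right)} = i \sqrt{19}$ ($T{\left(u \right)} = \sqrt{-15 - 4} = \sqrt{-19} = i \sqrt{19}$)
$T{\left(5 \right)} 6404 = i \sqrt{19} \cdot 6404 = 6404 i \sqrt{19}$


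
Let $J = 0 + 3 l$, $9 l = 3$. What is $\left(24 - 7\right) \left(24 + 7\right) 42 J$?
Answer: $22134$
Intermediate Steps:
$l = \frac{1}{3}$ ($l = \frac{1}{9} \cdot 3 = \frac{1}{3} \approx 0.33333$)
$J = 1$ ($J = 0 + 3 \cdot \frac{1}{3} = 0 + 1 = 1$)
$\left(24 - 7\right) \left(24 + 7\right) 42 J = \left(24 - 7\right) \left(24 + 7\right) 42 \cdot 1 = 17 \cdot 31 \cdot 42 \cdot 1 = 527 \cdot 42 \cdot 1 = 22134 \cdot 1 = 22134$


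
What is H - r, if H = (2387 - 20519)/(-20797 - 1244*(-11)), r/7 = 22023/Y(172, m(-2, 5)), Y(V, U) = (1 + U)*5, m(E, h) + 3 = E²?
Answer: -365455291/23710 ≈ -15414.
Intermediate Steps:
m(E, h) = -3 + E²
Y(V, U) = 5 + 5*U
r = 154161/10 (r = 7*(22023/(5 + 5*(-3 + (-2)²))) = 7*(22023/(5 + 5*(-3 + 4))) = 7*(22023/(5 + 5*1)) = 7*(22023/(5 + 5)) = 7*(22023/10) = 154161/10 ≈ 15416.)
H = 6044/2371 (H = -18132/(-20797 + 13684) = -18132/(-7113) = -18132*(-1/7113) = 6044/2371 ≈ 2.5491)
H - r = 6044/2371 - 1*154161/10 = 6044/2371 - 154161/10 = -365455291/23710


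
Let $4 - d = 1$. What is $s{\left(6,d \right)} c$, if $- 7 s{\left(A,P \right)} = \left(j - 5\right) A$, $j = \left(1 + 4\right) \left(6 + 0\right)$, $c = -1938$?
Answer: $\frac{290700}{7} \approx 41529.0$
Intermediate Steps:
$d = 3$ ($d = 4 - 1 = 3$)
$j = 30$ ($j = 5 \cdot 6 = 30$)
$s{\left(A,P \right)} = - \frac{25 A}{7}$ ($s{\left(A,P \right)} = - \frac{\left(30 - 5\right) A}{7} = - \frac{25 A}{7}$)
$s{\left(6,d \right)} c = \left(- \frac{25}{7}\right) 6 \left(-1938\right) = \left(- \frac{150}{7}\right) \left(-1938\right) = \frac{290700}{7}$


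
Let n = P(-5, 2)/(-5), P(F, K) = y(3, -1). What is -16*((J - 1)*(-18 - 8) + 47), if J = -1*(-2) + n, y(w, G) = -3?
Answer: -432/5 ≈ -86.400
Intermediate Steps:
P(F, K) = -3
n = ⅗ (n = -3/(-5) = -3*(-⅕) = ⅗ ≈ 0.60000)
J = 13/5 (J = -1*(-2) + ⅗ = 2 + ⅗ = 13/5 ≈ 2.6000)
-16*((J - 1)*(-18 - 8) + 47) = -16*((13/5 - 1)*(-18 - 8) + 47) = -16*((8/5)*(-26) + 47) = -16*(-208/5 + 47) = -16*27/5 = -432/5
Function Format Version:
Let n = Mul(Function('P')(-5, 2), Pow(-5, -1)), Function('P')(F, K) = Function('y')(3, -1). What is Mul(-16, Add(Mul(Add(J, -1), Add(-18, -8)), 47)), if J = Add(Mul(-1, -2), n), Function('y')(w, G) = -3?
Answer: Rational(-432, 5) ≈ -86.400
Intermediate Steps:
Function('P')(F, K) = -3
n = Rational(3, 5) (n = Mul(-3, Pow(-5, -1)) = Mul(-3, Rational(-1, 5)) = Rational(3, 5) ≈ 0.60000)
J = Rational(13, 5) (J = Add(Mul(-1, -2), Rational(3, 5)) = Add(2, Rational(3, 5)) = Rational(13, 5) ≈ 2.6000)
Mul(-16, Add(Mul(Add(J, -1), Add(-18, -8)), 47)) = Mul(-16, Add(Mul(Add(Rational(13, 5), -1), Add(-18, -8)), 47)) = Mul(-16, Add(Mul(Rational(8, 5), -26), 47)) = Mul(-16, Add(Rational(-208, 5), 47)) = Mul(-16, Rational(27, 5)) = Rational(-432, 5)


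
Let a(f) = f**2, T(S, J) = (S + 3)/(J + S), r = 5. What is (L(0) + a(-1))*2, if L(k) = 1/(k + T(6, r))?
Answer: 40/9 ≈ 4.4444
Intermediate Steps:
T(S, J) = (3 + S)/(J + S)
L(k) = 1/(9/11 + k) (L(k) = 1/(k + (3 + 6)/(5 + 6)) = 1/(k + 9/11) = 1/(9/11 + k))
(L(0) + a(-1))*2 = (11/(9 + 11*0) + (-1)**2)*2 = (11/(9 + 0) + 1)*2 = (11/9 + 1)*2 = (20/9)*2 = 40/9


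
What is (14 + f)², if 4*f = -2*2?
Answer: 169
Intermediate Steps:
f = -1 (f = (-2*2)/4 = (¼)*(-4) = -1)
(14 + f)² = (14 - 1)² = 13² = 169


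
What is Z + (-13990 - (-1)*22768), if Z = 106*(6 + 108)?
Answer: 20862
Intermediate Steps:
Z = 12084 (Z = 106*114 = 12084)
Z + (-13990 - (-1)*22768) = 12084 + (-13990 - (-1)*22768) = 12084 + (-13990 - 1*(-22768)) = 12084 + (-13990 + 22768) = 12084 + 8778 = 20862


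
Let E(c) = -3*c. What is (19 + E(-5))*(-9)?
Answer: -306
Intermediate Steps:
(19 + E(-5))*(-9) = (19 - 3*(-5))*(-9) = (19 + 15)*(-9) = 34*(-9) = -306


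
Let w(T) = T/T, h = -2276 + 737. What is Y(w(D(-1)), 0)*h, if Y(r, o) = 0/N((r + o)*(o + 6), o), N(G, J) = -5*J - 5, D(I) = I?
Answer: 0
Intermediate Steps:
h = -1539
w(T) = 1
N(G, J) = -5 - 5*J
Y(r, o) = 0 (Y(r, o) = 0/(-5 - 5*o) = 0)
Y(w(D(-1)), 0)*h = 0*(-1539) = 0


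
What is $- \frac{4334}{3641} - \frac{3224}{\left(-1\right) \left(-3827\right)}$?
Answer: $- \frac{2574982}{1266737} \approx -2.0328$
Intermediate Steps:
$- \frac{4334}{3641} - \frac{3224}{\left(-1\right) \left(-3827\right)} = \left(-4334\right) \frac{1}{3641} - \frac{3224}{3827} = - \frac{394}{331} - \frac{3224}{3827} = - \frac{2574982}{1266737}$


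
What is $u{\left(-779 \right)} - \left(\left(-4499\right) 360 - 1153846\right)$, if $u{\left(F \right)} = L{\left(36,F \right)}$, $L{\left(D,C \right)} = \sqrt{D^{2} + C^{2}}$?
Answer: $2773486 + \sqrt{608137} \approx 2.7743 \cdot 10^{6}$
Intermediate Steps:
$L{\left(D,C \right)} = \sqrt{C^{2} + D^{2}}$
$u{\left(F \right)} = \sqrt{1296 + F^{2}}$ ($u{\left(F \right)} = \sqrt{F^{2} + 36^{2}} = \sqrt{F^{2} + 1296} = \sqrt{1296 + F^{2}}$)
$u{\left(-779 \right)} - \left(\left(-4499\right) 360 - 1153846\right) = \sqrt{1296 + \left(-779\right)^{2}} - \left(\left(-4499\right) 360 - 1153846\right) = \sqrt{1296 + 606841} - \left(-1619640 - 1153846\right) = \sqrt{608137} - -2773486 = \sqrt{608137} + 2773486 = 2773486 + \sqrt{608137}$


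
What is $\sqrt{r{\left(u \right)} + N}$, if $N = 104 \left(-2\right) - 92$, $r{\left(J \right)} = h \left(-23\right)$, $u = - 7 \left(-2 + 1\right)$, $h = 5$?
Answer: $i \sqrt{415} \approx 20.372 i$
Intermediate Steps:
$u = 7$ ($u = \left(-7\right) \left(-1\right) = 7$)
$r{\left(J \right)} = -115$ ($r{\left(J \right)} = 5 \left(-23\right) = -115$)
$N = -300$ ($N = -208 - 92 = -300$)
$\sqrt{r{\left(u \right)} + N} = \sqrt{-115 - 300} = \sqrt{-415} = i \sqrt{415}$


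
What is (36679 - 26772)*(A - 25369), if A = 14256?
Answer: -110096491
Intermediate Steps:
(36679 - 26772)*(A - 25369) = (36679 - 26772)*(14256 - 25369) = 9907*(-11113) = -110096491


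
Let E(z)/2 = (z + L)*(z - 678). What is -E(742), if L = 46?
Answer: -100864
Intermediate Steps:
E(z) = 2*(-678 + z)*(46 + z) (E(z) = 2*((z + 46)*(z - 678)) = 2*((46 + z)*(-678 + z)) = 2*((-678 + z)*(46 + z)) = 2*(-678 + z)*(46 + z))
-E(742) = -(-62376 - 1264*742 + 2*742²) = -(-62376 - 937888 + 2*550564) = -(-62376 - 937888 + 1101128) = -1*100864 = -100864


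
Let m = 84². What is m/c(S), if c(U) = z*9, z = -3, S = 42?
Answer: -784/3 ≈ -261.33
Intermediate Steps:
m = 7056
c(U) = -27 (c(U) = -3*9 = -27)
m/c(S) = 7056/(-27) = 7056*(-1/27) = -784/3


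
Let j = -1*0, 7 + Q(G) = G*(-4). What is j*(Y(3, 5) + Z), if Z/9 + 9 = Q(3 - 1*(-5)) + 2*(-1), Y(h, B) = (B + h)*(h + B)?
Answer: 0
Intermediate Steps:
Y(h, B) = (B + h)² (Y(h, B) = (B + h)*(B + h) = (B + h)²)
Q(G) = -7 - 4*G (Q(G) = -7 + G*(-4) = -7 - 4*G)
j = 0
Z = -450 (Z = -81 + 9*((-7 - 4*(3 - 1*(-5))) + 2*(-1)) = -81 + 9*((-7 - 4*(3 + 5)) - 2) = -81 + 9*((-7 - 4*8) - 2) = -81 + 9*((-7 - 32) - 2) = -81 + 9*(-39 - 2) = -81 + 9*(-41) = -81 - 369 = -450)
j*(Y(3, 5) + Z) = 0*((5 + 3)² - 450) = 0*(8² - 450) = 0*(64 - 450) = 0*(-386) = 0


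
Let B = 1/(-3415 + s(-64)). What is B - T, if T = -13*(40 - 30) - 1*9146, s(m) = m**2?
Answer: 6316957/681 ≈ 9276.0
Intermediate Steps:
T = -9276 (T = -13*10 - 9146 = -130 - 9146 = -9276)
B = 1/681 (B = 1/(-3415 + (-64)**2) = 1/(-3415 + 4096) = 1/681 ≈ 0.0014684)
B - T = 1/681 - 1*(-9276) = 1/681 + 9276 = 6316957/681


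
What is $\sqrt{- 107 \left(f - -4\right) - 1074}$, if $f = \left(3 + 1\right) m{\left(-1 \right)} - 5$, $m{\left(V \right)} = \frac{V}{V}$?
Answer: $3 i \sqrt{155} \approx 37.35 i$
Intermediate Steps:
$m{\left(V \right)} = 1$
$f = -1$ ($f = \left(3 + 1\right) 1 - 5 = 4 \cdot 1 - 5 = 4 - 5 = -1$)
$\sqrt{- 107 \left(f - -4\right) - 1074} = \sqrt{- 107 \left(-1 - -4\right) - 1074} = \sqrt{- 107 \left(-1 + 4\right) - 1074} = \sqrt{\left(-107\right) 3 - 1074} = \sqrt{-321 - 1074} = \sqrt{-1395} = 3 i \sqrt{155}$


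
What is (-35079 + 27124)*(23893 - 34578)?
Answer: 84999175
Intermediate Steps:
(-35079 + 27124)*(23893 - 34578) = -7955*(-10685) = 84999175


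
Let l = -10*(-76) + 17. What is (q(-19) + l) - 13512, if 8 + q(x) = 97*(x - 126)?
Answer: -26808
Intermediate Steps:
q(x) = -12230 + 97*x (q(x) = -8 + 97*(x - 126) = -8 + 97*(-126 + x) = -8 + (-12222 + 97*x) = -12230 + 97*x)
l = 777 (l = 760 + 17 = 777)
(q(-19) + l) - 13512 = ((-12230 + 97*(-19)) + 777) - 13512 = ((-12230 - 1843) + 777) - 13512 = (-14073 + 777) - 13512 = -13296 - 13512 = -26808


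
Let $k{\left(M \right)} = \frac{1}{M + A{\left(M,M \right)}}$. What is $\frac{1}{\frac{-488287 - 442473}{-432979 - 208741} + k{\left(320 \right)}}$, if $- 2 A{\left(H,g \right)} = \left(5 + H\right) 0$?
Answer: $\frac{5133760}{7462123} \approx 0.68798$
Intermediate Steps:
$A{\left(H,g \right)} = 0$ ($A{\left(H,g \right)} = - \frac{\left(5 + H\right) 0}{2} = \left(- \frac{1}{2}\right) 0 = 0$)
$k{\left(M \right)} = \frac{1}{M}$ ($k{\left(M \right)} = \frac{1}{M + 0} = \frac{1}{M}$)
$\frac{1}{\frac{-488287 - 442473}{-432979 - 208741} + k{\left(320 \right)}} = \frac{1}{\frac{-488287 - 442473}{-432979 - 208741} + \frac{1}{320}} = \frac{1}{- \frac{930760}{-641720} + \frac{1}{320}} = \frac{1}{\left(-930760\right) \left(- \frac{1}{641720}\right) + \frac{1}{320}} = \frac{1}{\frac{23269}{16043} + \frac{1}{320}} = \frac{1}{\frac{7462123}{5133760}} = \frac{5133760}{7462123}$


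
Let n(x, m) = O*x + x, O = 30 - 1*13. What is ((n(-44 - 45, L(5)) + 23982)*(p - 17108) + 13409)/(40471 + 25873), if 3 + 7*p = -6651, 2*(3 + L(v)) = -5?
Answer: -2828961937/464408 ≈ -6091.5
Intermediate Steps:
L(v) = -11/2 (L(v) = -3 + (½)*(-5) = -3 - 5/2 = -11/2)
p = -6654/7 (p = -3/7 + (⅐)*(-6651) = -3/7 - 6651/7 = -6654/7 ≈ -950.57)
O = 17 (O = 30 - 13 = 17)
n(x, m) = 18*x (n(x, m) = 17*x + x = 18*x)
((n(-44 - 45, L(5)) + 23982)*(p - 17108) + 13409)/(40471 + 25873) = ((18*(-44 - 45) + 23982)*(-6654/7 - 17108) + 13409)/(40471 + 25873) = ((18*(-89) + 23982)*(-126410/7) + 13409)/66344 = ((-1602 + 23982)*(-126410/7) + 13409)*(1/66344) = (22380*(-126410/7) + 13409)*(1/66344) = (-2829055800/7 + 13409)*(1/66344) = -2828961937/7*1/66344 = -2828961937/464408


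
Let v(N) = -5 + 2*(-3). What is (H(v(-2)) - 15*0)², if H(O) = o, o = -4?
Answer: 16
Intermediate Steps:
v(N) = -11 (v(N) = -5 - 6 = -11)
H(O) = -4
(H(v(-2)) - 15*0)² = (-4 - 15*0)² = (-4 + 0)² = (-4)² = 16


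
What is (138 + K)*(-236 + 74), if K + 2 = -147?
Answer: 1782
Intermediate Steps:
K = -149 (K = -2 - 147 = -149)
(138 + K)*(-236 + 74) = (138 - 149)*(-236 + 74) = -11*(-162) = 1782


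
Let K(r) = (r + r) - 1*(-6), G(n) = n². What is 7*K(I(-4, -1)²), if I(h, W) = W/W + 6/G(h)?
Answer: 2191/32 ≈ 68.469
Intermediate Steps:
I(h, W) = 1 + 6/h² (I(h, W) = W/W + 6/(h²) = 1 + 6/h²)
K(r) = 6 + 2*r (K(r) = 2*r + 6 = 6 + 2*r)
7*K(I(-4, -1)²) = 7*(6 + 2*(1 + 6/(-4)²)²) = 7*(6 + 2*(1 + 6*(1/16))²) = 7*(6 + 2*(1 + 3/8)²) = 7*(6 + 2*(11/8)²) = 7*(6 + 2*(121/64)) = 7*(6 + 121/32) = 7*(313/32) = 2191/32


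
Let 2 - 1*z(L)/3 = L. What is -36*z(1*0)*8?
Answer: -1728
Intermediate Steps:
z(L) = 6 - 3*L
-36*z(1*0)*8 = -36*(6 - 3*0)*8 = -36*(6 + 0)*8 = -36*6*8 = -216*8 = -1728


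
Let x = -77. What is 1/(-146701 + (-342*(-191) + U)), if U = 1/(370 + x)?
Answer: -293/23844046 ≈ -1.2288e-5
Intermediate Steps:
U = 1/293 (U = 1/(370 - 77) = 1/293 ≈ 0.0034130)
1/(-146701 + (-342*(-191) + U)) = 1/(-146701 + (-342*(-191) + 1/293)) = 1/(-146701 + (65322 + 1/293)) = 1/(-146701 + 19139347/293) = 1/(-23844046/293) = -293/23844046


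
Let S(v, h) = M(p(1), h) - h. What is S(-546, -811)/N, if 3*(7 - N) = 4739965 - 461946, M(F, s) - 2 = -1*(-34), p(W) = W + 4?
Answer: -2541/4277998 ≈ -0.00059397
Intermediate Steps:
p(W) = 4 + W
M(F, s) = 36 (M(F, s) = 2 - 1*(-34) = 2 + 34 = 36)
S(v, h) = 36 - h
N = -4277998/3 (N = 7 - (4739965 - 461946)/3 = 7 - 1/3*4278019 = 7 - 4278019/3 = -4277998/3 ≈ -1.4260e+6)
S(-546, -811)/N = (36 - 1*(-811))/(-4277998/3) = (36 + 811)*(-3/4277998) = 847*(-3/4277998) = -2541/4277998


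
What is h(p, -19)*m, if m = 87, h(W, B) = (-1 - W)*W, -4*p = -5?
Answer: -3915/16 ≈ -244.69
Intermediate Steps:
p = 5/4 (p = -1/4*(-5) = 5/4 ≈ 1.2500)
h(W, B) = W*(-1 - W)
h(p, -19)*m = -1*5/4*(1 + 5/4)*87 = -1*5/4*9/4*87 = -45/16*87 = -3915/16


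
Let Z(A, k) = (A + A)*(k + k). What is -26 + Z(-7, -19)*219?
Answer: 116482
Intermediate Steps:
Z(A, k) = 4*A*k (Z(A, k) = (2*A)*(2*k) = 4*A*k)
-26 + Z(-7, -19)*219 = -26 + (4*(-7)*(-19))*219 = -26 + 532*219 = -26 + 116508 = 116482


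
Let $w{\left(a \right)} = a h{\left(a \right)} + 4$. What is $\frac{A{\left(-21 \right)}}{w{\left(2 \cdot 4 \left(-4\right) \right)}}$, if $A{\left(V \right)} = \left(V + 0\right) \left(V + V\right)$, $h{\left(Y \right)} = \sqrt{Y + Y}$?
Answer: $\frac{441}{8194} + \frac{14112 i}{4097} \approx 0.05382 + 3.4445 i$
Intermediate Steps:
$h{\left(Y \right)} = \sqrt{2} \sqrt{Y}$ ($h{\left(Y \right)} = \sqrt{2 Y} = \sqrt{2} \sqrt{Y}$)
$A{\left(V \right)} = 2 V^{2}$ ($A{\left(V \right)} = V 2 V = 2 V^{2}$)
$w{\left(a \right)} = 4 + \sqrt{2} a^{\frac{3}{2}}$ ($w{\left(a \right)} = a \sqrt{2} \sqrt{a} + 4 = \sqrt{2} a^{\frac{3}{2}} + 4 = 4 + \sqrt{2} a^{\frac{3}{2}}$)
$\frac{A{\left(-21 \right)}}{w{\left(2 \cdot 4 \left(-4\right) \right)}} = \frac{2 \left(-21\right)^{2}}{4 + \sqrt{2} \left(2 \cdot 4 \left(-4\right)\right)^{\frac{3}{2}}} = \frac{2 \cdot 441}{4 + \sqrt{2} \left(8 \left(-4\right)\right)^{\frac{3}{2}}} = \frac{882}{4 + \sqrt{2} \left(-32\right)^{\frac{3}{2}}} = \frac{882}{4 + \sqrt{2} \left(- 128 i \sqrt{2}\right)} = \frac{882}{4 - 256 i} = 882 \frac{4 + 256 i}{65552} = \frac{441 \left(4 + 256 i\right)}{32776}$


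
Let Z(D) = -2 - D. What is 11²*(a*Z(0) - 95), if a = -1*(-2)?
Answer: -11979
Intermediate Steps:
a = 2
11²*(a*Z(0) - 95) = 11²*(2*(-2 - 1*0) - 95) = 121*(2*(-2 + 0) - 95) = 121*(2*(-2) - 95) = 121*(-4 - 95) = 121*(-99) = -11979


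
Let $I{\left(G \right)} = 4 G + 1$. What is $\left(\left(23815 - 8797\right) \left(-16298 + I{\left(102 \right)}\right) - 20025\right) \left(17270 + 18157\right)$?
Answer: $-8454335663529$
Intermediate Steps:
$I{\left(G \right)} = 1 + 4 G$
$\left(\left(23815 - 8797\right) \left(-16298 + I{\left(102 \right)}\right) - 20025\right) \left(17270 + 18157\right) = \left(\left(23815 - 8797\right) \left(-16298 + \left(1 + 4 \cdot 102\right)\right) - 20025\right) \left(17270 + 18157\right) = \left(15018 \left(-16298 + \left(1 + 408\right)\right) - 20025\right) 35427 = \left(15018 \left(-16298 + 409\right) - 20025\right) 35427 = \left(15018 \left(-15889\right) - 20025\right) 35427 = \left(-238621002 - 20025\right) 35427 = \left(-238641027\right) 35427 = -8454335663529$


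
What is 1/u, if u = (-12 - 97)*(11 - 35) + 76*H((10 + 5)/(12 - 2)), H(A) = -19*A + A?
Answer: 1/564 ≈ 0.0017731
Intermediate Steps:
H(A) = -18*A
u = 564 (u = (-12 - 97)*(11 - 35) + 76*(-18*(10 + 5)/(12 - 2)) = -109*(-24) + 76*(-270/10) = 2616 + 76*(-270/10) = 2616 + 76*(-18*3/2) = 2616 + 76*(-27) = 2616 - 2052 = 564)
1/u = 1/564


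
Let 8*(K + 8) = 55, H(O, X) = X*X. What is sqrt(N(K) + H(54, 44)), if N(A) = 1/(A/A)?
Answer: sqrt(1937) ≈ 44.011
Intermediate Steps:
H(O, X) = X**2
K = -9/8 (K = -8 + (1/8)*55 = -8 + 55/8 = -9/8 ≈ -1.1250)
N(A) = 1 (N(A) = 1/1 = 1)
sqrt(N(K) + H(54, 44)) = sqrt(1 + 44**2) = sqrt(1 + 1936) = sqrt(1937)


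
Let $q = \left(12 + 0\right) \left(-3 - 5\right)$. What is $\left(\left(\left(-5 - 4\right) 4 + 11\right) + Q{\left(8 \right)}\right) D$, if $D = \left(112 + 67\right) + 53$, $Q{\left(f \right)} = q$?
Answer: $-28072$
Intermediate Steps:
$q = -96$ ($q = 12 \left(-8\right) = -96$)
$Q{\left(f \right)} = -96$
$D = 232$ ($D = 179 + 53 = 232$)
$\left(\left(\left(-5 - 4\right) 4 + 11\right) + Q{\left(8 \right)}\right) D = \left(\left(\left(-5 - 4\right) 4 + 11\right) - 96\right) 232 = \left(\left(\left(-9\right) 4 + 11\right) - 96\right) 232 = \left(\left(-36 + 11\right) - 96\right) 232 = \left(-25 - 96\right) 232 = \left(-121\right) 232 = -28072$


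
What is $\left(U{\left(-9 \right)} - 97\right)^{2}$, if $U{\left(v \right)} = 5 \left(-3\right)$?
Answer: $12544$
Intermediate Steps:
$U{\left(v \right)} = -15$
$\left(U{\left(-9 \right)} - 97\right)^{2} = \left(-15 - 97\right)^{2} = \left(-112\right)^{2} = 12544$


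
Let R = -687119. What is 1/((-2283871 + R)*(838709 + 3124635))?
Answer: -1/11775055390560 ≈ -8.4925e-14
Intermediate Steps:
1/((-2283871 + R)*(838709 + 3124635)) = 1/((-2283871 - 687119)*(838709 + 3124635)) = 1/(-2970990*3963344) = 1/(-11775055390560) = -1/11775055390560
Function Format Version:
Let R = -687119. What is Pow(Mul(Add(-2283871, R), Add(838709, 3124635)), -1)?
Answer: Rational(-1, 11775055390560) ≈ -8.4925e-14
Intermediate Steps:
Pow(Mul(Add(-2283871, R), Add(838709, 3124635)), -1) = Pow(Mul(Add(-2283871, -687119), Add(838709, 3124635)), -1) = Pow(Mul(-2970990, 3963344), -1) = Pow(-11775055390560, -1) = Rational(-1, 11775055390560)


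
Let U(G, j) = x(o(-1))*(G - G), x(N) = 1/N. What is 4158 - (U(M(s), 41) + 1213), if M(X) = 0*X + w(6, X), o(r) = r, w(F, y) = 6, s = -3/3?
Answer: 2945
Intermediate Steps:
s = -1 (s = -3*⅓ = -1)
M(X) = 6 (M(X) = 0*X + 6 = 0 + 6 = 6)
U(G, j) = 0 (U(G, j) = (G - G)/(-1) = -1*0 = 0)
4158 - (U(M(s), 41) + 1213) = 4158 - (0 + 1213) = 4158 - 1*1213 = 4158 - 1213 = 2945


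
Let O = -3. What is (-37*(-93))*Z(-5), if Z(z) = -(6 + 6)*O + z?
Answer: 106671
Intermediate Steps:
Z(z) = 36 + z (Z(z) = -(6 + 6)*(-3) + z = -12*(-3) + z = -1*(-36) + z = 36 + z)
(-37*(-93))*Z(-5) = (-37*(-93))*(36 - 5) = 3441*31 = 106671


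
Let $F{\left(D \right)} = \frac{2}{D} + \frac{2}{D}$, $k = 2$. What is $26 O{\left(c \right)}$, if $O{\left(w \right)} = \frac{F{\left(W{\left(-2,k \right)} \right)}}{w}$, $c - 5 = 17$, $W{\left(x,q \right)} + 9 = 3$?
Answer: $- \frac{26}{33} \approx -0.78788$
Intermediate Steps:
$W{\left(x,q \right)} = -6$ ($W{\left(x,q \right)} = -9 + 3 = -6$)
$F{\left(D \right)} = \frac{4}{D}$
$c = 22$ ($c = 5 + 17 = 22$)
$O{\left(w \right)} = - \frac{2}{3 w}$ ($O{\left(w \right)} = \frac{4 \frac{1}{-6}}{w} = \frac{4 \left(- \frac{1}{6}\right)}{w} = - \frac{2}{3 w}$)
$26 O{\left(c \right)} = 26 \left(- \frac{2}{3 \cdot 22}\right) = 26 \left(\left(- \frac{2}{3}\right) \frac{1}{22}\right) = 26 \left(- \frac{1}{33}\right) = - \frac{26}{33}$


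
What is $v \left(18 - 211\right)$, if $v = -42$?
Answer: $8106$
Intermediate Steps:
$v \left(18 - 211\right) = - 42 \left(18 - 211\right) = \left(-42\right) \left(-193\right) = 8106$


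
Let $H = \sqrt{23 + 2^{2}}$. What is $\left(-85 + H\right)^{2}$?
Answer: $7252 - 510 \sqrt{3} \approx 6368.7$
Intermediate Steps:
$H = 3 \sqrt{3}$ ($H = \sqrt{23 + 4} = \sqrt{27} = 3 \sqrt{3} \approx 5.1962$)
$\left(-85 + H\right)^{2} = \left(-85 + 3 \sqrt{3}\right)^{2}$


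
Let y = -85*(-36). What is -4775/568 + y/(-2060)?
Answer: -578729/58504 ≈ -9.8921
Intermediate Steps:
y = 3060
-4775/568 + y/(-2060) = -4775/568 + 3060/(-2060) = -4775*1/568 + 3060*(-1/2060) = -4775/568 - 153/103 = -578729/58504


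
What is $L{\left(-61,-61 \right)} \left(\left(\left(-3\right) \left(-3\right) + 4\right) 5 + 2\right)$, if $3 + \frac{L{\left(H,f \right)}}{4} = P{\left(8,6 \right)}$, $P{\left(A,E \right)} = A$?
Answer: $1340$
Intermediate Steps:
$L{\left(H,f \right)} = 20$ ($L{\left(H,f \right)} = -12 + 4 \cdot 8 = -12 + 32 = 20$)
$L{\left(-61,-61 \right)} \left(\left(\left(-3\right) \left(-3\right) + 4\right) 5 + 2\right) = 20 \left(\left(\left(-3\right) \left(-3\right) + 4\right) 5 + 2\right) = 20 \left(\left(9 + 4\right) 5 + 2\right) = 20 \left(13 \cdot 5 + 2\right) = 20 \left(65 + 2\right) = 20 \cdot 67 = 1340$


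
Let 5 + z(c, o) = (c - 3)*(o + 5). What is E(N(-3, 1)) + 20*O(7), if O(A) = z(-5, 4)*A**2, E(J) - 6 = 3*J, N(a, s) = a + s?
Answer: -75460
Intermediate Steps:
z(c, o) = -5 + (-3 + c)*(5 + o) (z(c, o) = -5 + (c - 3)*(o + 5) = -5 + (-3 + c)*(5 + o))
E(J) = 6 + 3*J
O(A) = -77*A**2 (O(A) = (-20 - 3*4 + 5*(-5) - 5*4)*A**2 = (-20 - 12 - 25 - 20)*A**2 = -77*A**2)
E(N(-3, 1)) + 20*O(7) = (6 + 3*(-3 + 1)) + 20*(-77*7**2) = (6 + 3*(-2)) + 20*(-77*49) = (6 - 6) + 20*(-3773) = 0 - 75460 = -75460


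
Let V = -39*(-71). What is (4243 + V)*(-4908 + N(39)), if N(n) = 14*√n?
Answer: -34414896 + 98168*√39 ≈ -3.3802e+7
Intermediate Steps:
V = 2769
(4243 + V)*(-4908 + N(39)) = (4243 + 2769)*(-4908 + 14*√39) = 7012*(-4908 + 14*√39) = -34414896 + 98168*√39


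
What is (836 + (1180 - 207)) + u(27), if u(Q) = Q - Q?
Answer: 1809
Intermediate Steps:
u(Q) = 0
(836 + (1180 - 207)) + u(27) = (836 + (1180 - 207)) + 0 = (836 + 973) + 0 = 1809 + 0 = 1809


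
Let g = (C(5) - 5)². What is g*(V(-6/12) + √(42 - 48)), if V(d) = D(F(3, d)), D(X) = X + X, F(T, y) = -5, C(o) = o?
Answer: 0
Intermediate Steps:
D(X) = 2*X
V(d) = -10 (V(d) = 2*(-5) = -10)
g = 0 (g = (5 - 5)² = 0² = 0)
g*(V(-6/12) + √(42 - 48)) = 0*(-10 + √(42 - 48)) = 0*(-10 + √(-6)) = 0*(-10 + I*√6) = 0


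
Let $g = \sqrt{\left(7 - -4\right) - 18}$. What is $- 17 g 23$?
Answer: $- 391 i \sqrt{7} \approx - 1034.5 i$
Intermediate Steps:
$g = i \sqrt{7}$ ($g = \sqrt{\left(7 + 4\right) - 18} = \sqrt{11 - 18} = \sqrt{-7} = i \sqrt{7} \approx 2.6458 i$)
$- 17 g 23 = - 17 i \sqrt{7} \cdot 23 = - 391 i \sqrt{7}$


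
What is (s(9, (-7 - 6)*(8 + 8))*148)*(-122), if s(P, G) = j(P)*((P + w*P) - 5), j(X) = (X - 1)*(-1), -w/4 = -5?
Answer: 26578432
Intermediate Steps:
w = 20 (w = -4*(-5) = 20)
j(X) = 1 - X (j(X) = (-1 + X)*(-1) = 1 - X)
s(P, G) = (1 - P)*(-5 + 21*P) (s(P, G) = (1 - P)*((P + 20*P) - 5) = (1 - P)*(21*P - 5) = (1 - P)*(-5 + 21*P))
(s(9, (-7 - 6)*(8 + 8))*148)*(-122) = (-(-1 + 9)*(-5 + 21*9)*148)*(-122) = (-1*8*(-5 + 189)*148)*(-122) = (-1*8*184*148)*(-122) = -1472*148*(-122) = -217856*(-122) = 26578432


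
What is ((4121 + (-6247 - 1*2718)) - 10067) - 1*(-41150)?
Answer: 26239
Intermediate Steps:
((4121 + (-6247 - 1*2718)) - 10067) - 1*(-41150) = ((4121 + (-6247 - 2718)) - 10067) + 41150 = ((4121 - 8965) - 10067) + 41150 = (-4844 - 10067) + 41150 = -14911 + 41150 = 26239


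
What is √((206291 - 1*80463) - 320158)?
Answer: I*√194330 ≈ 440.83*I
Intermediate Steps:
√((206291 - 1*80463) - 320158) = √((206291 - 80463) - 320158) = √(125828 - 320158) = √(-194330) = I*√194330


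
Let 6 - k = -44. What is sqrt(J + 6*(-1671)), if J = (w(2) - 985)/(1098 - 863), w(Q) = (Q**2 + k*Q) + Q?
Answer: I*sqrt(553892415)/235 ≈ 100.15*I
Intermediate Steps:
k = 50 (k = 6 - 1*(-44) = 6 + 44 = 50)
w(Q) = Q**2 + 51*Q (w(Q) = (Q**2 + 50*Q) + Q = Q**2 + 51*Q)
J = -879/235 (J = (2*(51 + 2) - 985)/(1098 - 863) = (2*53 - 985)/235 = (106 - 985)*(1/235) = -879*1/235 = -879/235 ≈ -3.7404)
sqrt(J + 6*(-1671)) = sqrt(-879/235 + 6*(-1671)) = sqrt(-879/235 - 10026) = sqrt(-2356989/235) = I*sqrt(553892415)/235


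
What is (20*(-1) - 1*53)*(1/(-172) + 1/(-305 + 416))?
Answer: -4453/19092 ≈ -0.23324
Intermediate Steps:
(20*(-1) - 1*53)*(1/(-172) + 1/(-305 + 416)) = (-20 - 53)*(-1/172 + 1/111) = -73*(-1/172 + 1/111) = -73*61/19092 = -4453/19092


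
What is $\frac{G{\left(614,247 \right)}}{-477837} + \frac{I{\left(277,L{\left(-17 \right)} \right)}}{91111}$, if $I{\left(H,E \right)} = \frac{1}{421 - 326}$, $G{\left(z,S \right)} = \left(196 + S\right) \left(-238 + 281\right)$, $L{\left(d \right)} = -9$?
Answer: $- \frac{164878998868}{4135939656165} \approx -0.039865$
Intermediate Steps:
$G{\left(z,S \right)} = 8428 + 43 S$ ($G{\left(z,S \right)} = \left(196 + S\right) 43 = 8428 + 43 S$)
$I{\left(H,E \right)} = \frac{1}{95}$
$\frac{G{\left(614,247 \right)}}{-477837} + \frac{I{\left(277,L{\left(-17 \right)} \right)}}{91111} = \frac{8428 + 43 \cdot 247}{-477837} + \frac{1}{95 \cdot 91111} = \left(8428 + 10621\right) \left(- \frac{1}{477837}\right) + \frac{1}{95} \cdot \frac{1}{91111} = 19049 \left(- \frac{1}{477837}\right) + \frac{1}{8655545} = - \frac{19049}{477837} + \frac{1}{8655545} = - \frac{164878998868}{4135939656165}$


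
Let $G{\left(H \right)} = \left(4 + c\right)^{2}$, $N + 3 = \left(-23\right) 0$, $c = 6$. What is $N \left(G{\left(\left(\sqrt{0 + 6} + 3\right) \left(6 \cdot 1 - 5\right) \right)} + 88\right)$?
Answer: $-564$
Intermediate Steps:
$N = -3$ ($N = -3 - 0 = -3 + 0 = -3$)
$G{\left(H \right)} = 100$ ($G{\left(H \right)} = \left(4 + 6\right)^{2} = 10^{2} = 100$)
$N \left(G{\left(\left(\sqrt{0 + 6} + 3\right) \left(6 \cdot 1 - 5\right) \right)} + 88\right) = - 3 \left(100 + 88\right) = \left(-3\right) 188 = -564$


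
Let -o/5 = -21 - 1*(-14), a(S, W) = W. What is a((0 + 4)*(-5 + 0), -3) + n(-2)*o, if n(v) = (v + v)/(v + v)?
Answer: 32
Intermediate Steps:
n(v) = 1 (n(v) = (2*v)/((2*v)) = (2*v)*(1/(2*v)) = 1)
o = 35 (o = -5*(-21 - 1*(-14)) = -5*(-21 + 14) = -5*(-7) = 35)
a((0 + 4)*(-5 + 0), -3) + n(-2)*o = -3 + 1*35 = -3 + 35 = 32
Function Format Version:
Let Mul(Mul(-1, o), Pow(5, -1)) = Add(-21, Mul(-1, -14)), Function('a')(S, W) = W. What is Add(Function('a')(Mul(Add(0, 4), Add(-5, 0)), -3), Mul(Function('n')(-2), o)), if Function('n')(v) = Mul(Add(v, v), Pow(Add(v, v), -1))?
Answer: 32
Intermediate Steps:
Function('n')(v) = 1 (Function('n')(v) = Mul(Mul(2, v), Pow(Mul(2, v), -1)) = Mul(Mul(2, v), Mul(Rational(1, 2), Pow(v, -1))) = 1)
o = 35 (o = Mul(-5, Add(-21, Mul(-1, -14))) = Mul(-5, Add(-21, 14)) = Mul(-5, -7) = 35)
Add(Function('a')(Mul(Add(0, 4), Add(-5, 0)), -3), Mul(Function('n')(-2), o)) = Add(-3, Mul(1, 35)) = Add(-3, 35) = 32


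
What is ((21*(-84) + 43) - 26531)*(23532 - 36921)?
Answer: 378266028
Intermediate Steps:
((21*(-84) + 43) - 26531)*(23532 - 36921) = ((-1764 + 43) - 26531)*(-13389) = (-1721 - 26531)*(-13389) = -28252*(-13389) = 378266028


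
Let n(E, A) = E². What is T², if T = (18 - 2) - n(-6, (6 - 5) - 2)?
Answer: 400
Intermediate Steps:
T = -20 (T = (18 - 2) - 1*(-6)² = 16 - 1*36 = 16 - 36 = -20)
T² = (-20)² = 400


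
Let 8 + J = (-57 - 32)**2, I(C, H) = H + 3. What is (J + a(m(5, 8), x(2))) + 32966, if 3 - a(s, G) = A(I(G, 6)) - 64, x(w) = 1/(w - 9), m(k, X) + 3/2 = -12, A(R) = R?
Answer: 40937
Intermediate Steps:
I(C, H) = 3 + H
m(k, X) = -27/2 (m(k, X) = -3/2 - 12 = -27/2)
x(w) = 1/(-9 + w)
a(s, G) = 58 (a(s, G) = 3 - ((3 + 6) - 64) = 3 - (9 - 64) = 3 - 1*(-55) = 3 + 55 = 58)
J = 7913 (J = -8 + (-57 - 32)**2 = -8 + (-89)**2 = -8 + 7921 = 7913)
(J + a(m(5, 8), x(2))) + 32966 = (7913 + 58) + 32966 = 7971 + 32966 = 40937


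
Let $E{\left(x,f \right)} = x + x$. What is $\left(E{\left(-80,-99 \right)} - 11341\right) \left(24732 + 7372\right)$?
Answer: $-369228104$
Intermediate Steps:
$E{\left(x,f \right)} = 2 x$
$\left(E{\left(-80,-99 \right)} - 11341\right) \left(24732 + 7372\right) = \left(2 \left(-80\right) - 11341\right) \left(24732 + 7372\right) = \left(-160 - 11341\right) 32104 = \left(-11501\right) 32104 = -369228104$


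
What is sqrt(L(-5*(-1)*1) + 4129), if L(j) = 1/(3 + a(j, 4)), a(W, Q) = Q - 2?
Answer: 3*sqrt(11470)/5 ≈ 64.259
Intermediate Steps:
a(W, Q) = -2 + Q
L(j) = 1/5 (L(j) = 1/(3 + (-2 + 4)) = 1/(3 + 2) = 1/5)
sqrt(L(-5*(-1)*1) + 4129) = sqrt(1/5 + 4129) = sqrt(20646/5) = 3*sqrt(11470)/5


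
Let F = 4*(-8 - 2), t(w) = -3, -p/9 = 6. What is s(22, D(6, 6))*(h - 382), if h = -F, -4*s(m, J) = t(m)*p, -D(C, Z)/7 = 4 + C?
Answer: 13851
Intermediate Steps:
p = -54 (p = -9*6 = -54)
D(C, Z) = -28 - 7*C (D(C, Z) = -7*(4 + C) = -28 - 7*C)
s(m, J) = -81/2 (s(m, J) = -(-3)*(-54)/4 = -1/4*162 = -81/2)
F = -40 (F = 4*(-10) = -40)
h = 40 (h = -1*(-40) = 40)
s(22, D(6, 6))*(h - 382) = -81*(40 - 382)/2 = -81/2*(-342) = 13851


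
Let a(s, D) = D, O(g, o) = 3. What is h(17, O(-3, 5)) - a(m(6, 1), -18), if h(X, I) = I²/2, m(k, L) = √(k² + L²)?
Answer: 45/2 ≈ 22.500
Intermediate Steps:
m(k, L) = √(L² + k²)
h(X, I) = I²/2 (h(X, I) = I²*(½) = I²/2)
h(17, O(-3, 5)) - a(m(6, 1), -18) = (½)*3² - 1*(-18) = (½)*9 + 18 = 9/2 + 18 = 45/2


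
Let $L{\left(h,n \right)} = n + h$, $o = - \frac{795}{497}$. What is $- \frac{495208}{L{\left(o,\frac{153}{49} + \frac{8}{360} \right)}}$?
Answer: $- \frac{77527288440}{241889} \approx -3.2051 \cdot 10^{5}$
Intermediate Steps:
$o = - \frac{795}{497}$ ($o = \left(-795\right) \frac{1}{497} = - \frac{795}{497} \approx -1.5996$)
$L{\left(h,n \right)} = h + n$
$- \frac{495208}{L{\left(o,\frac{153}{49} + \frac{8}{360} \right)}} = - \frac{495208}{- \frac{795}{497} + \left(\frac{153}{49} + \frac{8}{360}\right)} = - \frac{495208}{- \frac{795}{497} + \left(153 \cdot \frac{1}{49} + 8 \cdot \frac{1}{360}\right)} = - \frac{495208}{- \frac{795}{497} + \left(\frac{153}{49} + \frac{1}{45}\right)} = - \frac{495208}{- \frac{795}{497} + \frac{6934}{2205}} = - \frac{495208}{\frac{241889}{156555}} = \left(-495208\right) \frac{156555}{241889} = - \frac{77527288440}{241889}$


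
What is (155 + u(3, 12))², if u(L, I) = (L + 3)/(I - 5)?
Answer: 1190281/49 ≈ 24291.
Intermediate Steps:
u(L, I) = (3 + L)/(-5 + I)
(155 + u(3, 12))² = (155 + (3 + 3)/(-5 + 12))² = (155 + 6/7)² = (1091/7)² = 1190281/49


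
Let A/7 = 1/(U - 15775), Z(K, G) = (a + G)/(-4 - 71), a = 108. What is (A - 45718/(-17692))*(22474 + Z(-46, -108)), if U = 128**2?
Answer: 22446795223/384801 ≈ 58334.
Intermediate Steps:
Z(K, G) = -36/25 - G/75 (Z(K, G) = (108 + G)/(-4 - 71) = (108 + G)/(-75) = (108 + G)*(-1/75) = -36/25 - G/75)
U = 16384
A = 1/87 (A = 7/(16384 - 15775) = 7/609 = 7*(1/609) = 1/87 ≈ 0.011494)
(A - 45718/(-17692))*(22474 + Z(-46, -108)) = (1/87 - 45718/(-17692))*(22474 + (-36/25 - 1/75*(-108))) = (1/87 - 45718*(-1/17692))*(22474 + (-36/25 + 36/25)) = (1/87 + 22859/8846)*(22474 + 0) = (1997579/769602)*22474 = 22446795223/384801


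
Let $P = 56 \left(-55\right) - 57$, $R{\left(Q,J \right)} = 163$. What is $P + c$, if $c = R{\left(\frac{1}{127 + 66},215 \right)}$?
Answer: $-2974$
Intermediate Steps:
$c = 163$
$P = -3137$ ($P = -3080 - 57 = -3137$)
$P + c = -3137 + 163 = -2974$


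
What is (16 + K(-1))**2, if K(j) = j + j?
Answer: 196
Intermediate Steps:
K(j) = 2*j
(16 + K(-1))**2 = (16 + 2*(-1))**2 = (16 - 2)**2 = 14**2 = 196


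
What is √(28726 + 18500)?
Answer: √47226 ≈ 217.32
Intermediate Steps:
√(28726 + 18500) = √47226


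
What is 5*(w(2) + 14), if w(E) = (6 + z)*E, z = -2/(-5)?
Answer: 134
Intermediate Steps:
z = ⅖ (z = -2*(-⅕) = ⅖ ≈ 0.40000)
w(E) = 32*E/5 (w(E) = (6 + ⅖)*E = 32*E/5)
5*(w(2) + 14) = 5*((32/5)*2 + 14) = 5*(64/5 + 14) = 5*(134/5) = 134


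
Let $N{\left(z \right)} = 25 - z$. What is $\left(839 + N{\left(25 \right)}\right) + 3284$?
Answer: $4123$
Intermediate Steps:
$\left(839 + N{\left(25 \right)}\right) + 3284 = \left(839 + \left(25 - 25\right)\right) + 3284 = \left(839 + 0\right) + 3284 = 839 + 3284 = 4123$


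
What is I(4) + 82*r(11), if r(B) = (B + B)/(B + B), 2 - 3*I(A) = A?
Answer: 244/3 ≈ 81.333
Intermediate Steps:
I(A) = ⅔ - A/3
r(B) = 1 (r(B) = (2*B)/((2*B)) = (2*B)*(1/(2*B)) = 1)
I(4) + 82*r(11) = (⅔ - ⅓*4) + 82*1 = (⅔ - 4/3) + 82 = -⅔ + 82 = 244/3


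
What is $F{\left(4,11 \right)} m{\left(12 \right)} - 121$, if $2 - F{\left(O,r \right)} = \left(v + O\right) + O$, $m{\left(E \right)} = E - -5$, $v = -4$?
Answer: $-155$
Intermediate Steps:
$m{\left(E \right)} = 5 + E$ ($m{\left(E \right)} = E + 5 = 5 + E$)
$F{\left(O,r \right)} = 6 - 2 O$ ($F{\left(O,r \right)} = 2 - \left(\left(-4 + O\right) + O\right) = 2 - \left(-4 + 2 O\right) = 6 - 2 O$)
$F{\left(4,11 \right)} m{\left(12 \right)} - 121 = \left(6 - 8\right) \left(5 + 12\right) - 121 = \left(6 - 8\right) 17 - 121 = \left(-2\right) 17 - 121 = -34 - 121 = -155$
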